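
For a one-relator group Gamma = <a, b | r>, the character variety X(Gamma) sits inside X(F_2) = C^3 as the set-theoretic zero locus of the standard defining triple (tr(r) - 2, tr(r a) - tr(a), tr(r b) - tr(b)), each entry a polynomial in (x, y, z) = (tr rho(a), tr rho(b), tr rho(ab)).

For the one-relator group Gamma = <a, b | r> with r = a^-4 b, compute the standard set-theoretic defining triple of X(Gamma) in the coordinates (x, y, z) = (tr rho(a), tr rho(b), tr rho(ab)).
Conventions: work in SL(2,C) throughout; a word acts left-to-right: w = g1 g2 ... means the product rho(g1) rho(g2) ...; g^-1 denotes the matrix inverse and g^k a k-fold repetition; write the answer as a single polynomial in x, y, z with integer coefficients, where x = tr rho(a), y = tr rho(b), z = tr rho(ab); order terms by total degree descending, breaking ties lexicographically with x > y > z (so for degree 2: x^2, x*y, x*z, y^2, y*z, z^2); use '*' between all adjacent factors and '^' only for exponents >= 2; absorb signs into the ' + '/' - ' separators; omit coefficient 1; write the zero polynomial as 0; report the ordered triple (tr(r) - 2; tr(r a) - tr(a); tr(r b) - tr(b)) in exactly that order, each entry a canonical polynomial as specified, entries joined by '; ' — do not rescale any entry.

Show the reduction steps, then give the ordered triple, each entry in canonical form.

x^4*y - x^3*z - 3*x^2*y + 2*x*z + y - 2; x^3*y - x^2*z - 2*x*y - x + z; x^4*y^2 - x^3*y*z - x^4 - 3*x^2*y^2 + 2*x*y*z + 4*x^2 + y^2 - y - 2

apply: trace(a^-1 b) = trace(b)*trace(a) - trace(b a)  (eliminate a^-1) = x*y - z
use: trace(b a^-2) = trace(a^-1 b)*trace(a) - trace(a^-1 b a)  (eliminate a^-1) = x^2*y - x*z - y
trace(a^-3 b) = trace(b a^-2)*trace(a) - trace(b a^-1)  (eliminate a^-1) = x^3*y - x^2*z - 2*x*y + z
trace(a^-4 b) = trace(a^-3 b)*trace(a) - trace(a^-3 b a)  (eliminate a^-1) = x^4*y - x^3*z - 3*x^2*y + 2*x*z + y
trace(b^2) = trace(b)*trace(b) - trace(1) = y^2 - 2
trace(b^2 a) = trace(b)*trace(a b) - trace(a) = y*z - x
trace(a^-1 b^2) = trace(b^2)*trace(a) - trace(b^2 a) = x*y^2 - y*z - x
trace(a^-2 b^2) = trace(a^-1 b^2)*trace(a) - trace(a^-1 b^2 a) = x^2*y^2 - x*y*z - x^2 - y^2 + 2
trace(a^-3 b^2) = trace(a^-2 b^2)*trace(a) - trace(a^-2 b^2 a) = x^3*y^2 - x^2*y*z - x^3 - 2*x*y^2 + y*z + 3*x
trace(a^-4 b^2) = trace(a^-3 b^2)*trace(a) - trace(a^-3 b^2 a) = x^4*y^2 - x^3*y*z - x^4 - 3*x^2*y^2 + 2*x*y*z + 4*x^2 + y^2 - 2
assemble the triple (trace(r) - 2; trace(r a) - x; trace(r b) - y)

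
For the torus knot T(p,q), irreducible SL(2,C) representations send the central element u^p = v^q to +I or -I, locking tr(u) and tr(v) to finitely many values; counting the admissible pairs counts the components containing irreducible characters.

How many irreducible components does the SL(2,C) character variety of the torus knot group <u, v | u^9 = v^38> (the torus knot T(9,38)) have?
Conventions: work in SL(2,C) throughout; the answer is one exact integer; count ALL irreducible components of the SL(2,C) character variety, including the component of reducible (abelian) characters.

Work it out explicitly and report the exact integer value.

149

For T(9,38): irreducibility forces the central element u^9 = v^38 to one of +I, -I.
On an irreducible component, tr(u) is locked at 2*cos(pi*alpha/9) for some alpha in 1..8, and tr(v) at 2*cos(pi*beta/38) for some beta in 1..37.
Consistency of u^9 = (-1)^alpha I with v^38 = (-1)^beta I forces alpha = beta (mod 2).
Counting: 4 odd alphas x 19 odd betas + 4 even alphas x 18 even betas = 76 + 72 = 148.
components with irreducible characters: 148; plus the single component of reducible (abelian) characters: total 149.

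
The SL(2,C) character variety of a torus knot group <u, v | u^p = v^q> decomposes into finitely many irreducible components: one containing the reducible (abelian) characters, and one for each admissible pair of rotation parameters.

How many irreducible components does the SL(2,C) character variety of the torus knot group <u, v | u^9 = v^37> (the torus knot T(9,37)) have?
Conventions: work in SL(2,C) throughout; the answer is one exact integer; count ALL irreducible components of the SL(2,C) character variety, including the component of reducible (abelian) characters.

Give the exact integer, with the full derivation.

For T(9,37): irreducibility forces the central element u^9 = v^37 to one of +I, -I.
This locks tr(u) to 2*cos(pi*alpha/9), alpha in 1..8, and tr(v) to 2*cos(pi*beta/37), beta in 1..36, on each component of irreducible characters.
Consistency of u^9 = (-1)^alpha I with v^37 = (-1)^beta I forces alpha = beta (mod 2).
Enumerate parity-matched pairs: 4*18 odd-odd plus 4*18 even-even gives 144.
That is 144 components of irreducible characters, and with the reducible (abelian) component the total is 145.

145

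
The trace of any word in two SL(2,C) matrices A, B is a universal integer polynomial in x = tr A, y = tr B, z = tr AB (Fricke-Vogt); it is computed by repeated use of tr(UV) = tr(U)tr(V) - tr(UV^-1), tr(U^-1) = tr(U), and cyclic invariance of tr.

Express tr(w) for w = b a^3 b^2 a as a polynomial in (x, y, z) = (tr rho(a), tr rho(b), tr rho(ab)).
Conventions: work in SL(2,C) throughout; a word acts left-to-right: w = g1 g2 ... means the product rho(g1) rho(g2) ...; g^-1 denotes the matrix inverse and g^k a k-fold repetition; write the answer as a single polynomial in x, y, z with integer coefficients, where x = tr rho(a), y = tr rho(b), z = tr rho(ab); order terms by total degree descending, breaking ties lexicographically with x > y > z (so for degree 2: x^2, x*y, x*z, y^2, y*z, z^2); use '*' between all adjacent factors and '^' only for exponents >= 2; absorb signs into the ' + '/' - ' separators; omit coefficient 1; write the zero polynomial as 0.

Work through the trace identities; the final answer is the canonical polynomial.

reduce: trace(b a b a) = trace(a b) * trace(a b) - trace(1)   [split at a repeated a] = z^2 - 2
so trace(b a b) = trace(b) * trace(a b) - trace(a)   [square of b] = y*z - x
trace(a b a^2 b) = trace(a) * trace(b a b a) - trace(b a b)   [square of a] = x*z^2 - y*z - x
trace(a b a) = trace(a) * trace(b a) - trace(b)   [square of a] = x*z - y
reduce: trace(a b a^2) = trace(a) * trace(a b a) - trace(a b)   [square of a] = x^2*z - x*y - z
trace(b^2 a b a^2) = trace(b) * trace(a b a^2 b) - trace(a b a^2)   [square of b] = x*y*z^2 - x^2*z - y^2*z + z
reduce: trace(b^2 a b a) = trace(b) * trace(a b a b) - trace(a b a)   [square of b] = y*z^2 - x*z - y
trace(b a^3 b^2 a) = trace(a) * trace(b^2 a b a^2) - trace(b^2 a b a)   [square of a] = x^2*y*z^2 - x^3*z - x*y^2*z - y*z^2 + 2*x*z + y

x^2*y*z^2 - x^3*z - x*y^2*z - y*z^2 + 2*x*z + y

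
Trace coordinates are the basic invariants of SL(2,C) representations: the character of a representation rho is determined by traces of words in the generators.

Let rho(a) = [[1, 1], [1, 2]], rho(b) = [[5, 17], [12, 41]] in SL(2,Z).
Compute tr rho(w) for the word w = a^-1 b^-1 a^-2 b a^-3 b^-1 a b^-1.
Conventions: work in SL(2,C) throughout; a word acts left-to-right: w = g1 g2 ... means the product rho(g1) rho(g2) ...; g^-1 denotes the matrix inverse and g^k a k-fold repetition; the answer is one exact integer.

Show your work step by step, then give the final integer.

26637758

rho(a^-1) = [[2, -1], [-1, 1]]
... * rho(b^-1) = [[41, -17], [-12, 5]]  ->  [[94, -39], [-53, 22]]
... * rho(a^-1) = [[2, -1], [-1, 1]]  ->  [[227, -133], [-128, 75]]
... * rho(a^-1) = [[2, -1], [-1, 1]]  ->  [[587, -360], [-331, 203]]
... * rho(b) = [[5, 17], [12, 41]]  ->  [[-1385, -4781], [781, 2696]]
... * rho(a^-1) = [[2, -1], [-1, 1]]  ->  [[2011, -3396], [-1134, 1915]]
... * rho(a^-1) = [[2, -1], [-1, 1]]  ->  [[7418, -5407], [-4183, 3049]]
... * rho(a^-1) = [[2, -1], [-1, 1]]  ->  [[20243, -12825], [-11415, 7232]]
... * rho(b^-1) = [[41, -17], [-12, 5]]  ->  [[983863, -408256], [-554799, 230215]]
... * rho(a) = [[1, 1], [1, 2]]  ->  [[575607, 167351], [-324584, -94369]]
... * rho(b^-1) = [[41, -17], [-12, 5]]  ->  [[21591675, -8948564], [-12175516, 5046083]]
tr = 21591675 + 5046083 = 26637758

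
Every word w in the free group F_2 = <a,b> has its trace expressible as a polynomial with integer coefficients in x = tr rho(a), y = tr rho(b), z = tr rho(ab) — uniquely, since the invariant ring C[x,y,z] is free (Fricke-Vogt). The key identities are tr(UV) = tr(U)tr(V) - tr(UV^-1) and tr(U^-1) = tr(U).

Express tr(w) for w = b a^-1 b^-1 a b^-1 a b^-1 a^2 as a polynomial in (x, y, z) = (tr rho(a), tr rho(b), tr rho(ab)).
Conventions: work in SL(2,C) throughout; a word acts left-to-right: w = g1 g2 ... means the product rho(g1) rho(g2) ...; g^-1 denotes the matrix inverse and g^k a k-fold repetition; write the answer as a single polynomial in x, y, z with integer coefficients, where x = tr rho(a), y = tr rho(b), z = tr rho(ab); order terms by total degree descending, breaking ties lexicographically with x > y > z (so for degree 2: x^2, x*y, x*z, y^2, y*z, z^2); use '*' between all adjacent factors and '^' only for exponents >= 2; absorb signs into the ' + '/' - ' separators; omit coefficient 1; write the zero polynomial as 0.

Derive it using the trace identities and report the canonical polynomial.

-x^4*y^3*z + x^5*y^2 + x^3*y^4 + 3*x^3*y^2*z^2 - 2*x^4*y*z - 2*x^2*y^3*z - 3*x^2*y*z^3 - 3*x^3*y^2 + x^3*z^2 + x*y^2*z^2 + x*z^4 + 7*x^2*y*z - x^3 - 2*x*y^2 - 4*x*z^2 + y*z + 3*x

tr(a^2) = tr(a)*tr(a) - tr(1) = x^2 - 2
so tr(a^3) = tr(a)*tr(a^2) - tr(a) = x^3 - 3*x
so tr(b a^2) = tr(a)*tr(b a) - tr(b) = x*z - y
tr(a^3 b) = tr(a)*tr(b a^2) - tr(b a) = x^2*z - x*y - z
tr(a b^-1 a^2) = tr(a^3)*tr(b) - tr(a^3 b) = x^3*y - x^2*z - 2*x*y + z
reduce: tr(b^2 a^3) = tr(b)*tr(a^3 b) - tr(a^3) = x^2*y*z - x^3 - x*y^2 - y*z + 3*x
reduce: tr(b^2 a) = tr(b)*tr(a b) - tr(a) = y*z - x
so tr(b^2) = tr(b)*tr(b) - tr(1) = y^2 - 2
so tr(b^2 a^2) = tr(a)*tr(b^2 a) - tr(b^2) = x*y*z - x^2 - y^2 + 2
reduce: tr(a^2 b^2 a^2) = tr(a)*tr(b^2 a^3) - tr(b^2 a^2) = x^3*y*z - x^4 - x^2*y^2 - 2*x*y*z + 4*x^2 + y^2 - 2
reduce: tr(a b a b) = tr(a b)*tr(a b) - tr(1) = z^2 - 2
tr(b^2 a b a) = tr(b)*tr(a b a b) - tr(a b a) = y*z^2 - x*z - y
reduce: tr(b^2 a b) = tr(b)*tr(b a b) - tr(b a) = y^2*z - x*y - z
tr(b a^2 b^2 a) = tr(a)*tr(b^2 a b a) - tr(b^2 a b) = x*y*z^2 - x^2*z - y^2*z + z
so tr(b^3) = tr(b)*tr(b^2) - tr(b) = y^3 - 3*y
tr(b a^2 b^2) = tr(a)*tr(b^3 a) - tr(b^3) = x*y^2*z - x^2*y - y^3 - x*z + 3*y
so tr(a^2 b^2 a^2 b) = tr(a)*tr(b a^2 b^2 a) - tr(b a^2 b^2) = x^2*y*z^2 - x^3*z - 2*x*y^2*z + x^2*y + y^3 + 2*x*z - 3*y
tr(a b^-1 a^2 b^2 a) = tr(a^2 b^2 a^2)*tr(b) - tr(a^2 b^2 a^2 b) = x^3*y^2*z - x^4*y - x^2*y^3 - x^2*y*z^2 + x^3*z + 3*x^2*y - 2*x*z + y
tr(a b a b a) = tr(a)*tr(b a b a) - tr(b a b) = x*z^2 - y*z - x
tr(a b a^3 b) = tr(a)*tr(a b a b a) - tr(a b a b) = x^2*z^2 - x*y*z - x^2 - z^2 + 2
tr(a b a^3) = tr(a)*tr(a^2 b a) - tr(a^2 b) = x^3*z - x^2*y - 2*x*z + y
reduce: tr(a^2 b^2 a b a) = tr(b)*tr(a b a^3 b) - tr(a b a^3) = x^2*y*z^2 - x^3*z - x*y^2*z - y*z^2 + 2*x*z + y
so tr(a b a b a b) = tr(b a b a)*tr(b a) - tr(a b) = z^3 - 3*z
reduce: tr(b^2 a b a b a) = tr(b)*tr(a b a b a b) - tr(a b a b a) = y*z^3 - x*z^2 - 2*y*z + x
tr(b^2 a b a b) = tr(b)*tr(b a b a b) - tr(b a b a) = y^2*z^2 - x*y*z - y^2 - z^2 + 2
tr(a^2 b^2 a b a b) = tr(a)*tr(b^2 a b a b a) - tr(b^2 a b a b) = x*y*z^3 - x^2*z^2 - y^2*z^2 - x*y*z + x^2 + y^2 + z^2 - 2
reduce: tr(a b^-1 a^2 b^2 a b) = tr(a^2 b^2 a b a)*tr(b) - tr(a^2 b^2 a b a b) = x^2*y^2*z^2 - x^3*y*z - x*y^3*z - x*y*z^3 + x^2*z^2 + 3*x*y*z - x^2 - z^2 + 2
tr(b a b^-1 a b^-1 a^2 b) = tr(a b^-1 a^2 b^2 a)*tr(b) - tr(a b^-1 a^2 b^2 a b) = x^3*y^3*z - x^4*y^2 - x^2*y^4 - 2*x^2*y^2*z^2 + 2*x^3*y*z + x*y^3*z + x*y*z^3 + 3*x^2*y^2 - x^2*z^2 - 5*x*y*z + x^2 + y^2 + z^2 - 2
so tr(a^2 b a b a^2) = tr(a)*tr(b a b a^3) - tr(b a b a^2) = x^3*z^2 - x^2*y*z - x^3 - 2*x*z^2 + y*z + 3*x
reduce: tr(b a b a^2 b a) = tr(a)*tr(b a b a b a) - tr(b a b a b) = x*z^3 - y*z^2 - 2*x*z + y
reduce: tr(a^2 b a b a^2 b) = tr(a)*tr(b a b a^2 b a) - tr(b a b a^2 b) = x^2*z^3 - 2*x*y*z^2 - x^2*z + y^2*z + x*y - z
so tr(a b^-1 a^2 b a b a) = tr(a^2 b a b a^2)*tr(b) - tr(a^2 b a b a^2 b) = x^3*y*z^2 - x^2*y^2*z - x^2*z^3 - x^3*y + x^2*z + 2*x*y + z
tr(a^2 b a b a b a) = tr(a)*tr(a b a b a b a) - tr(a b a b a b) = x^2*z^3 - x*y*z^2 - 2*x^2*z - z^3 + x*y + 3*z
reduce: tr(b a b a b a b a) = tr(a b)*tr(a b a b a b) - tr(a^-1 b^-1 a^-1 b^-1) = z^4 - 4*z^2 + 2
so tr(a^2 b a b a b a b) = tr(a)*tr(b a b a b a b a) - tr(b a b a b a b) = x*z^4 - y*z^3 - 3*x*z^2 + 2*y*z + x
tr(a b^-1 a^2 b a b a b) = tr(a^2 b a b a b a)*tr(b) - tr(a^2 b a b a b a b) = x^2*y*z^3 - x*y^2*z^2 - x*z^4 - 2*x^2*y*z + x*y^2 + 3*x*z^2 + y*z - x
tr(b a b^-1 a b^-1 a^2 b a) = tr(a b^-1 a^2 b a b a)*tr(b) - tr(a b^-1 a^2 b a b a b) = x^3*y^2*z^2 - x^2*y^3*z - 2*x^2*y*z^3 - x^3*y^2 + x*y^2*z^2 + x*z^4 + 3*x^2*y*z + x*y^2 - 3*x*z^2 + x
so tr(a b^-1 a b^-1 a^2 b a^-1 b) = tr(b a b^-1 a b^-1 a^2 b)*tr(a) - tr(b a b^-1 a b^-1 a^2 b a) = x^4*y^3*z - x^5*y^2 - x^3*y^4 - 3*x^3*y^2*z^2 + 2*x^4*y*z + 2*x^2*y^3*z + 3*x^2*y*z^3 + 4*x^3*y^2 - x^3*z^2 - x*y^2*z^2 - x*z^4 - 8*x^2*y*z + x^3 + 4*x*z^2 - 3*x
so tr(b a^-1 b^-1 a b^-1 a b^-1 a^2) = tr(a b^-1 a b^-1 a^2 b a^-1)*tr(b) - tr(a b^-1 a b^-1 a^2 b a^-1 b) = -x^4*y^3*z + x^5*y^2 + x^3*y^4 + 3*x^3*y^2*z^2 - 2*x^4*y*z - 2*x^2*y^3*z - 3*x^2*y*z^3 - 3*x^3*y^2 + x^3*z^2 + x*y^2*z^2 + x*z^4 + 7*x^2*y*z - x^3 - 2*x*y^2 - 4*x*z^2 + y*z + 3*x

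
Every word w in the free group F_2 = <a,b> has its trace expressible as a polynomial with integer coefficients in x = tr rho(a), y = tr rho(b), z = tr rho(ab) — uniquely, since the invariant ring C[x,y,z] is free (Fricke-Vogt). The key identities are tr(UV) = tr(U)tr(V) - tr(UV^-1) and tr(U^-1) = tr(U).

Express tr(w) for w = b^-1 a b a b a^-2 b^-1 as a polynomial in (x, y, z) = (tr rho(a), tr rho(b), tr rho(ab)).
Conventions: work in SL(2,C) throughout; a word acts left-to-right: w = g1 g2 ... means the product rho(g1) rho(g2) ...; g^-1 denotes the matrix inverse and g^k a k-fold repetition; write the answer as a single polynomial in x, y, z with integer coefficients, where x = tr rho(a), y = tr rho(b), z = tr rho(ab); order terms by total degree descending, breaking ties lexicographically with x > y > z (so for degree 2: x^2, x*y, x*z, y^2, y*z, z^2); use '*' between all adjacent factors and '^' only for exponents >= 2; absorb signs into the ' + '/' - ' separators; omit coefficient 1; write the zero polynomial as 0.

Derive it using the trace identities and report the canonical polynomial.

reduce: trace(a b a) = trace(a) trace(b a) - trace(b) = x*z - y
trace(a b a b) = trace(b a) trace(b a) - trace(1)   [split at repeated b] = z^2 - 2
so trace(b^-1 a b a) = trace(a b a) trace(b) - trace(a b a b) = x*y*z - y^2 - z^2 + 2
trace(b a b) = trace(b) trace(a b) - trace(a) = y*z - x
trace(a b a b a) = trace(a) trace(b a b a) - trace(b a b) = x*z^2 - y*z - x
trace(a b a b a b) = trace(b a) trace(b a b a) - trace(b^-1 a^-1)   [split at repeated b] = z^3 - 3*z
so trace(b^-1 a b a b a) = trace(a b a b a) trace(b) - trace(a b a b a b) = x*y*z^2 - y^2*z - z^3 - x*y + 3*z
trace(b^-2 a b a b a) = trace(b^-1 a b a b a) trace(b) - trace(b^-1 a b a b a b) = x*y^2*z^2 - y^3*z - y*z^3 - x*y^2 - x*z^2 + 4*y*z + x
so trace(a^-1 b^-2 a b a b) = trace(b^-2 a b a b) trace(a) - trace(b^-2 a b a b a) = -x*y^2*z^2 + x^2*y*z + y^3*z + y*z^3 - 4*y*z + x
trace(b^-1 a b a b a^-2 b^-1) = trace(a^-1 b^-2 a b a b) trace(a) - trace(a^-1 b^-2 a b a b a) = -x^2*y^2*z^2 + x^3*y*z + x*y^3*z + x*y*z^3 - 5*x*y*z + x^2 + y^2 + z^2 - 2

-x^2*y^2*z^2 + x^3*y*z + x*y^3*z + x*y*z^3 - 5*x*y*z + x^2 + y^2 + z^2 - 2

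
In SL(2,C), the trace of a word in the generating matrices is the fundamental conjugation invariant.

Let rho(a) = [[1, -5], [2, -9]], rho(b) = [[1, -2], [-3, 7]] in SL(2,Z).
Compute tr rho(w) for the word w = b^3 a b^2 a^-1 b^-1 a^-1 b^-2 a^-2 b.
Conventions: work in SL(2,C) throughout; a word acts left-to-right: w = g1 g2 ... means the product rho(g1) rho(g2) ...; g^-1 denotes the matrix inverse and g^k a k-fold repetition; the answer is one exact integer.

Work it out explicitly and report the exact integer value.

rho(b) = [[1, -2], [-3, 7]]
... * rho(b) = [[1, -2], [-3, 7]]  ->  [[7, -16], [-24, 55]]
... * rho(b) = [[1, -2], [-3, 7]]  ->  [[55, -126], [-189, 433]]
... * rho(a) = [[1, -5], [2, -9]]  ->  [[-197, 859], [677, -2952]]
... * rho(b) = [[1, -2], [-3, 7]]  ->  [[-2774, 6407], [9533, -22018]]
... * rho(b) = [[1, -2], [-3, 7]]  ->  [[-21995, 50397], [75587, -173192]]
... * rho(a^-1) = [[-9, 5], [-2, 1]]  ->  [[97161, -59578], [-333899, 204743]]
... * rho(b^-1) = [[7, 2], [3, 1]]  ->  [[501393, 134744], [-1723064, -463055]]
... * rho(a^-1) = [[-9, 5], [-2, 1]]  ->  [[-4782025, 2641709], [16433686, -9078375]]
... * rho(b^-1) = [[7, 2], [3, 1]]  ->  [[-25549048, -6922341], [87800677, 23788997]]
... * rho(b^-1) = [[7, 2], [3, 1]]  ->  [[-199610359, -58020437], [685971730, 199390351]]
... * rho(a^-1) = [[-9, 5], [-2, 1]]  ->  [[1912534105, -1056072232], [-6572526272, 3629249001]]
... * rho(a^-1) = [[-9, 5], [-2, 1]]  ->  [[-15100662481, 8506598293], [51894238446, -29233382359]]
... * rho(b) = [[1, -2], [-3, 7]]  ->  [[-40620457360, 89747513013], [139594385523, -308422153405]]
tr = -40620457360 + -308422153405 = -349042610765

-349042610765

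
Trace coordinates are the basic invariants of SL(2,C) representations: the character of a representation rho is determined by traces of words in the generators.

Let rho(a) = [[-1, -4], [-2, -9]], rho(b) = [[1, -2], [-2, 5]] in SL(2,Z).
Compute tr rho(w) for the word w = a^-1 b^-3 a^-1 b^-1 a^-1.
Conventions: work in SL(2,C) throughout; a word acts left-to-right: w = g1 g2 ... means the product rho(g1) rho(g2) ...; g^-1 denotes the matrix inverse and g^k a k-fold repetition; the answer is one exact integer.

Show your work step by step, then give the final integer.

rho(a^-1) = [[-9, 4], [2, -1]]
... * rho(b^-1) = [[5, 2], [2, 1]]  ->  [[-37, -14], [8, 3]]
... * rho(b^-1) = [[5, 2], [2, 1]]  ->  [[-213, -88], [46, 19]]
... * rho(b^-1) = [[5, 2], [2, 1]]  ->  [[-1241, -514], [268, 111]]
... * rho(a^-1) = [[-9, 4], [2, -1]]  ->  [[10141, -4450], [-2190, 961]]
... * rho(b^-1) = [[5, 2], [2, 1]]  ->  [[41805, 15832], [-9028, -3419]]
... * rho(a^-1) = [[-9, 4], [2, -1]]  ->  [[-344581, 151388], [74414, -32693]]
tr = -344581 + -32693 = -377274

-377274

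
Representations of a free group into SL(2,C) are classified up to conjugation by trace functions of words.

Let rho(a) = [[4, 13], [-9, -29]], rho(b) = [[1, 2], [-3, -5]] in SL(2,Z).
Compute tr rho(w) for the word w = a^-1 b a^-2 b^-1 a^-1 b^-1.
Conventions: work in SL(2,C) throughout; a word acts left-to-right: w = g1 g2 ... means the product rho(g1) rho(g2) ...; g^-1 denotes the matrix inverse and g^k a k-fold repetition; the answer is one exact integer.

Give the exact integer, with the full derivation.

-1658104

rho(a^-1) = [[-29, -13], [9, 4]]
... * rho(b) = [[1, 2], [-3, -5]]  ->  [[10, 7], [-3, -2]]
... * rho(a^-1) = [[-29, -13], [9, 4]]  ->  [[-227, -102], [69, 31]]
... * rho(a^-1) = [[-29, -13], [9, 4]]  ->  [[5665, 2543], [-1722, -773]]
... * rho(b^-1) = [[-5, -2], [3, 1]]  ->  [[-20696, -8787], [6291, 2671]]
... * rho(a^-1) = [[-29, -13], [9, 4]]  ->  [[521101, 233900], [-158400, -71099]]
... * rho(b^-1) = [[-5, -2], [3, 1]]  ->  [[-1903805, -808302], [578703, 245701]]
tr = -1903805 + 245701 = -1658104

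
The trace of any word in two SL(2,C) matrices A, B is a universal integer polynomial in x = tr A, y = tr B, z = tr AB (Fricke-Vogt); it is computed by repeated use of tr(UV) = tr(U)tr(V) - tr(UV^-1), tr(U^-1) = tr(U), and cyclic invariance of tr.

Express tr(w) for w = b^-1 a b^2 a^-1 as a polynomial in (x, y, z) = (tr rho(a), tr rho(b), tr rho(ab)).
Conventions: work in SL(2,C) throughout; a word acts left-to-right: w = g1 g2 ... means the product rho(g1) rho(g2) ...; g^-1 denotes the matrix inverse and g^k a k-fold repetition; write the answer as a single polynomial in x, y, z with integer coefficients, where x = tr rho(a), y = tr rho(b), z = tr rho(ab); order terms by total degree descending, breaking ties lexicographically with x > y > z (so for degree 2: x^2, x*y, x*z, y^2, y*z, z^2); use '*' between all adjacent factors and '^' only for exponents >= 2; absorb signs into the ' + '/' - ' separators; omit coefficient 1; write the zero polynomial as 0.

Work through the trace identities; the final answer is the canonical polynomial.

-x*y^2*z + x^2*y + y^3 + y*z^2 - 3*y

trace(b^2 a) = trace(b) * trace(a b) - trace(a) = y*z - x
trace(b^2) = trace(b) * trace(b) - trace(1) = y^2 - 2
trace(a b^2 a) = trace(a) * trace(b^2 a) - trace(b^2) = x*y*z - x^2 - y^2 + 2
next, trace(a b a b) = trace(a b) * trace(a b) - trace(1)   [split at repeated a] = z^2 - 2
trace(a b a) = trace(a) * trace(b a) - trace(b) = x*z - y
next, trace(a b^2 a b) = trace(b) * trace(a b a b) - trace(a b a) = y*z^2 - x*z - y
trace(b^-1 a b^2 a) = trace(a b^2 a) * trace(b) - trace(a b^2 a b) = x*y^2*z - x^2*y - y^3 - y*z^2 + x*z + 3*y
trace(b^-1 a b^2 a^-1) = trace(b^-1 a b^2) * trace(a) - trace(b^-1 a b^2 a) = -x*y^2*z + x^2*y + y^3 + y*z^2 - 3*y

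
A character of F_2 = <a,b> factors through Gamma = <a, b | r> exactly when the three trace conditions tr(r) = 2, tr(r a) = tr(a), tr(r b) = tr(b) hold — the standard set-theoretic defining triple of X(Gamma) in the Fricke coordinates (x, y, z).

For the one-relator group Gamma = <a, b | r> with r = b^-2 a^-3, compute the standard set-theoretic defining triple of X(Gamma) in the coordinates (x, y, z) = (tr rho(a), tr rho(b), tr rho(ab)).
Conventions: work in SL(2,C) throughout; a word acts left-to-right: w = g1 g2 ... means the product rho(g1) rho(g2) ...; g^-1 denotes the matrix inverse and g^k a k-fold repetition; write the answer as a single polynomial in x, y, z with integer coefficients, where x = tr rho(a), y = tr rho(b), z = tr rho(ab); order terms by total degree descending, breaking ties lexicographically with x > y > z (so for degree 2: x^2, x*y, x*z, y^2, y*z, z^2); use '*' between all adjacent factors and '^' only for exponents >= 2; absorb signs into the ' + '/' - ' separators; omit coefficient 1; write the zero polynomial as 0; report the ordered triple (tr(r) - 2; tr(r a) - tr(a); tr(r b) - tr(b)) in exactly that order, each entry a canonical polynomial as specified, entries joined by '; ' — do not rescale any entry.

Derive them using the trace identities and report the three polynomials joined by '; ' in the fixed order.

x^2*y*z - x^3 - x*y^2 - y*z + 3*x - 2; x*y*z - x^2 - y^2 - x + 2; x^2*z - x*y - y - z

trace(b^-1) = trace(b) = y
trace(b^-1 a) = trace(a) trace(b) - trace(a b)  (eliminate b^-1) = x*y - z
trace(b^-1 a^-1) = trace(b^-1) trace(a) - trace(b^-1 a)  (eliminate a^-1) = z
trace(a^-2 b^-1) = trace(b^-1 a^-1) trace(a) - trace(b^-1)  (eliminate a^-1) = x*z - y
trace(a^-2) = trace(a^-1) trace(a) - trace(1)  (eliminate a^-1) = x^2 - 2
trace(a^-1 b^-2 a^-1) = trace(a^-2 b^-1) trace(b) - trace(a^-2)  (eliminate b^-1) = x*y*z - x^2 - y^2 + 2
trace(a^-1 b^-2) = trace(b^-1 a^-1) trace(b) - trace(b^-1 a^-1 b)  (eliminate b^-1) = y*z - x
trace(b^-2 a^-3) = trace(a^-1 b^-2 a^-1) trace(a) - trace(a^-1 b^-2)  (eliminate a^-1) = x^2*y*z - x^3 - x*y^2 - y*z + 3*x
trace(b^-1 a^-3) = trace(a^-2 b^-1) trace(a) - trace(a^-2 b^-1 a)   [inverse elimination on a] = x^2*z - x*y - z
assemble the triple (trace(r) - 2; trace(r a) - x; trace(r b) - y)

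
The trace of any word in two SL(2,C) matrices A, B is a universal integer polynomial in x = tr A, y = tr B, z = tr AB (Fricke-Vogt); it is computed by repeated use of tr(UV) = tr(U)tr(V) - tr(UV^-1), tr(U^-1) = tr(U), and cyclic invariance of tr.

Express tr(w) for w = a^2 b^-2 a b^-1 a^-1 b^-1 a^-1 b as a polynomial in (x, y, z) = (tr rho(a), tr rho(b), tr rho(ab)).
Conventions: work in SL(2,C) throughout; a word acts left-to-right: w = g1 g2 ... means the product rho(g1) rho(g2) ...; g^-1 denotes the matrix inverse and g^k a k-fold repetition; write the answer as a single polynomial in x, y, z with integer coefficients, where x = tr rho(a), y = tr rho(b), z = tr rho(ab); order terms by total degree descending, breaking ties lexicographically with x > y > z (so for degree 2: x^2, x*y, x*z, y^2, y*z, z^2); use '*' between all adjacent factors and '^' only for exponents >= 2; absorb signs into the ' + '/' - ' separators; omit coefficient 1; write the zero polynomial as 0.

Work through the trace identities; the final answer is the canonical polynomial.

-x^3*y^3*z^2 + x^4*y^2*z + x^2*y^4*z + 2*x^2*y^2*z^3 - x*y^3*z^2 - x*y*z^4 - x^4*z - 5*x^2*y^2*z - x^2*z^3 + x*y^3 + 3*x*y*z^2 + 5*x^2*z + z^3 - 2*x*y - 3*z

tr(a^2) = tr(a) * tr(a) - tr(1) = x^2 - 2
tr(a^3) = tr(a) * tr(a^2) - tr(a) = x^3 - 3*x
tr(b a^2) = tr(a) * tr(b a) - tr(b) = x*z - y
tr(a b a^2) = tr(a) * tr(b a^2) - tr(b a) = x^2*z - x*y - z
tr(a b a^3) = tr(a) * tr(a b a^2) - tr(a b a) = x^3*z - x^2*y - 2*x*z + y
tr(b a b a) = tr(a b) * tr(a b) - tr(1)   [split at repeated a] = z^2 - 2
apply: tr(b a b) = tr(b) * tr(a b) - tr(a) = y*z - x
tr(b a b a^2) = tr(a) * tr(b a b a) - tr(b a b) = x*z^2 - y*z - x
apply: tr(a b a^3 b) = tr(a) * tr(b a b a^2) - tr(b a b a) = x^2*z^2 - x*y*z - x^2 - z^2 + 2
tr(b a^3 b^-1 a) = tr(a b a^3) * tr(b) - tr(a b a^3 b) = x^3*y*z - x^2*y^2 - x^2*z^2 - x*y*z + x^2 + y^2 + z^2 - 2
tr(a^-1 b a^3 b^-1) = tr(b a^3 b^-1) * tr(a) - tr(b a^3 b^-1 a) = -x^3*y*z + x^4 + x^2*y^2 + x^2*z^2 + x*y*z - 4*x^2 - y^2 - z^2 + 2
tr(b^-1 a^-1 b a^3 b^-1) = tr(a^-1 b a^3 b^-1) * tr(b) - tr(a^-1 b a^3) = -x^3*y^2*z + x^4*y + x^2*y^3 + x^2*y*z^2 + x*y^2*z - 4*x^2*y - y^3 - y*z^2 - x*z + 3*y
tr(a^4) = tr(a) * tr(a^3) - tr(a^2) = x^4 - 4*x^2 + 2
apply: tr(a b^2 a^3) = tr(b) * tr(a^4 b) - tr(a^4) = x^3*y*z - x^4 - x^2*y^2 - 2*x*y*z + 4*x^2 + y^2 - 2
use: tr(a b a b^2 a) = tr(b) * tr(a^2 b a b) - tr(a^2 b a) = x*y*z^2 - x^2*z - y^2*z + z
use: tr(a b a b^2) = tr(b) * tr(a b a b) - tr(a b a) = y*z^2 - x*z - y
use: tr(a b^2 a^3 b) = tr(a) * tr(a b a b^2 a) - tr(a b a b^2) = x^2*y*z^2 - x^3*z - x*y^2*z - y*z^2 + 2*x*z + y
use: tr(b a^3 b^-1 a b) = tr(a b^2 a^3) * tr(b) - tr(a b^2 a^3 b) = x^3*y^2*z - x^4*y - x^2*y^3 - x^2*y*z^2 + x^3*z - x*y^2*z + 4*x^2*y + y^3 + y*z^2 - 2*x*z - 3*y
apply: tr(a b a b a^3) = tr(a) * tr(b a b a^3) - tr(b a b a^2) = x^3*z^2 - x^2*y*z - x^3 - 2*x*z^2 + y*z + 3*x
tr(b a b a b a) = tr(b a b a) * tr(b a) - tr(a b)   [split at repeated b] = z^3 - 3*z
tr(a b a b a b a) = tr(a) * tr(b a b a b a) - tr(b a b a b) = x*z^3 - y*z^2 - 2*x*z + y
use: tr(a b a b a^3 b) = tr(a) * tr(a b a b a b a) - tr(a b a b a b) = x^2*z^3 - x*y*z^2 - 2*x^2*z - z^3 + x*y + 3*z
tr(b a^3 b^-1 a b a) = tr(a b a b a^3) * tr(b) - tr(a b a b a^3 b) = x^3*y*z^2 - x^2*y^2*z - x^2*z^3 - x^3*y - x*y*z^2 + 2*x^2*z + y^2*z + z^3 + 2*x*y - 3*z
tr(a^-1 b a^3 b^-1 a b) = tr(b a^3 b^-1 a b) * tr(a) - tr(b a^3 b^-1 a b a) = x^4*y^2*z - x^5*y - x^3*y^3 - 2*x^3*y*z^2 + x^4*z + x^2*z^3 + 5*x^3*y + x*y^3 + 2*x*y*z^2 - 4*x^2*z - y^2*z - z^3 - 5*x*y + 3*z
tr(b^-1 a^-1 b a^3 b^-1 a) = tr(a^-1 b a^3 b^-1 a) * tr(b) - tr(a^-1 b a^3 b^-1 a b) = -x^4*y^2*z + x^5*y + x^3*y^3 + 2*x^3*y*z^2 - x^4*z - x^2*z^3 - 4*x^3*y - x*y^3 - 2*x*y*z^2 + 4*x^2*z + y^2*z + z^3 + 2*x*y - 3*z
use: tr(a b^-1 a^-1 b^-1 a^-1 b a^2) = tr(b^-1 a^-1 b a^3 b^-1) * tr(a) - tr(b^-1 a^-1 b a^3 b^-1 a) = -x^3*y*z^2 + x^4*z + x^2*y^2*z + x^2*z^3 + x*y*z^2 - 5*x^2*z - y^2*z - z^3 + x*y + 3*z
tr(b a^2 b) = tr(b) * tr(a^2 b) - tr(a^2) = x*y*z - x^2 - y^2 + 2
use: tr(a^-1 b a^2 b a b) = tr(b a^2 b a b) * tr(a) - tr(b a^2 b a b a) = x^2*y*z^2 - x^3*z - x*y^2*z - x*z^3 + y*z^2 + 3*x*z - y
tr(b^-1 a^-1 b a^2 b a) = tr(a^-1 b a^2 b a) * tr(b) - tr(a^-1 b a^2 b a b) = -x^2*y*z^2 + x^3*z + 2*x*y^2*z + x*z^3 - x^2*y - y^3 - y*z^2 - 3*x*z + 3*y
apply: tr(b^-1 a^-1 b a^2 b a b^-1) = tr(b^-1 a^-1 b a^2 b a) * tr(b) - tr(b^-1 a^-1 b a^2 b a b) = -x^2*y^2*z^2 + x^3*y*z + 2*x*y^3*z + x*y*z^3 - x^2*y^2 - y^4 - y^2*z^2 - 4*x*y*z + x^2 + 4*y^2 - 2
tr(a b a^2 b a) = tr(a) * tr(b a^2 b a) - tr(b a^2 b) = x^2*z^2 - 2*x*y*z + y^2 - 2
use: tr(a b a^2 b a^2) = tr(a) * tr(a b a^2 b a) - tr(a b a^2 b) = x^3*z^2 - 2*x^2*y*z + x*y^2 - x*z^2 + y*z - x
tr(b^2 a b) = tr(b) * tr(b a b) - tr(b a) = y^2*z - x*y - z
tr(b a b a^2 b) = tr(a) * tr(b^2 a b a) - tr(b^2 a b) = x*y*z^2 - x^2*z - y^2*z + z
apply: tr(a b a^2 b a^2 b) = tr(a) * tr(b a b a^2 b a) - tr(b a b a^2 b) = x^2*z^3 - 2*x*y*z^2 - x^2*z + y^2*z + x*y - z
tr(b a^2 b a^2 b^-1 a) = tr(a b a^2 b a^2) * tr(b) - tr(a b a^2 b a^2 b) = x^3*y*z^2 - 2*x^2*y^2*z - x^2*z^3 + x*y^3 + x*y*z^2 + x^2*z - 2*x*y + z
tr(a b^-1 a^-1 b a^2 b a) = tr(b a^2 b a^2 b^-1) * tr(a) - tr(b a^2 b a^2 b^-1 a) = -x^3*y*z^2 + x^4*z + 2*x^2*y^2*z + x^2*z^3 - x^3*y - x*y^3 - x*y*z^2 - 3*x^2*z + 3*x*y - z
tr(b a^2 b a b a b) = tr(b) * tr(a^2 b a b a b) - tr(a^2 b a b a) = x*y*z^3 - x^2*z^2 - y^2*z^2 - x*y*z + x^2 + y^2 + z^2 - 2
use: tr(b a b a b a b a) = tr(a b) * tr(a b a b a b) - tr(a^-1 b^-1 a^-1 b^-1)   [split at repeated a] = z^4 - 4*z^2 + 2
tr(b a b a b a b) = tr(b) * tr(a b a b a b) - tr(a b a b a) = y*z^3 - x*z^2 - 2*y*z + x
apply: tr(b a^2 b a b a b a) = tr(a) * tr(b a b a b a b a) - tr(b a b a b a b) = x*z^4 - y*z^3 - 3*x*z^2 + 2*y*z + x
tr(a^-1 b a^2 b a b a b) = tr(b a^2 b a b a b) * tr(a) - tr(b a^2 b a b a b a) = x^2*y*z^3 - x^3*z^2 - x*y^2*z^2 - x*z^4 - x^2*y*z + y*z^3 + x^3 + x*y^2 + 4*x*z^2 - 2*y*z - 3*x
tr(a b^-1 a^-1 b a^2 b a b) = tr(a^-1 b a^2 b a b a) * tr(b) - tr(a^-1 b a^2 b a b a b) = -x^2*y*z^3 + x^3*z^2 + 2*x*y^2*z^2 + x*z^4 - y^3*z - y*z^3 - x^3 - x*y^2 - 4*x*z^2 + 3*y*z + 3*x
tr(b^-1 a^-1 b a^2 b a b^-1 a) = tr(a b^-1 a^-1 b a^2 b a) * tr(b) - tr(a b^-1 a^-1 b a^2 b a b) = -x^3*y^2*z^2 + x^4*y*z + 2*x^2*y^3*z + 2*x^2*y*z^3 - x^3*y^2 - x^3*z^2 - x*y^4 - 3*x*y^2*z^2 - x*z^4 - 3*x^2*y*z + y^3*z + y*z^3 + x^3 + 4*x*y^2 + 4*x*z^2 - 4*y*z - 3*x
tr(a b^-1 a^-1 b^-1 a^-1 b a^2 b) = tr(b^-1 a^-1 b a^2 b a b^-1) * tr(a) - tr(b^-1 a^-1 b a^2 b a b^-1 a) = -x^2*y*z^3 + x^3*z^2 + 2*x*y^2*z^2 + x*z^4 - x^2*y*z - y^3*z - y*z^3 - 4*x*z^2 + 4*y*z + x
tr(b^-1 a b^-1 a^-1 b^-1 a^-1 b a^2) = tr(a b^-1 a^-1 b^-1 a^-1 b a^2) * tr(b) - tr(a b^-1 a^-1 b^-1 a^-1 b a^2 b) = -x^3*y^2*z^2 + x^4*y*z + x^2*y^3*z + 2*x^2*y*z^3 - x^3*z^2 - x*y^2*z^2 - x*z^4 - 4*x^2*y*z + x*y^2 + 4*x*z^2 - y*z - x
apply: tr(a^2 b^-2 a b^-1 a^-1 b^-1 a^-1 b) = tr(b^-1 a b^-1 a^-1 b^-1 a^-1 b a^2) * tr(b) - tr(b^-1 a b^-1 a^-1 b^-1 a^-1 b a^2 b) = -x^3*y^3*z^2 + x^4*y^2*z + x^2*y^4*z + 2*x^2*y^2*z^3 - x*y^3*z^2 - x*y*z^4 - x^4*z - 5*x^2*y^2*z - x^2*z^3 + x*y^3 + 3*x*y*z^2 + 5*x^2*z + z^3 - 2*x*y - 3*z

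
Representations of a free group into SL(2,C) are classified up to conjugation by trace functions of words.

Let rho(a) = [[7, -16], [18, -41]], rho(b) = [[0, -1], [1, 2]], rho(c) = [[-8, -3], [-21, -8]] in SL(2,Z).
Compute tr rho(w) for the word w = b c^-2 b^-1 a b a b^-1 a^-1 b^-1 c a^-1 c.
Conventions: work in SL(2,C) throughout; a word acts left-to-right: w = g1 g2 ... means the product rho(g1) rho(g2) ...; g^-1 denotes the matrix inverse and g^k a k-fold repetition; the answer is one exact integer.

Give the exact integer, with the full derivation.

rho(b) = [[0, -1], [1, 2]]
... * rho(c^-1) = [[-8, 3], [21, -8]]  ->  [[-21, 8], [34, -13]]
... * rho(c^-1) = [[-8, 3], [21, -8]]  ->  [[336, -127], [-545, 206]]
... * rho(b^-1) = [[2, 1], [-1, 0]]  ->  [[799, 336], [-1296, -545]]
... * rho(a) = [[7, -16], [18, -41]]  ->  [[11641, -26560], [-18882, 43081]]
... * rho(b) = [[0, -1], [1, 2]]  ->  [[-26560, -64761], [43081, 105044]]
... * rho(a) = [[7, -16], [18, -41]]  ->  [[-1351618, 3080161], [2192359, -4996100]]
... * rho(b^-1) = [[2, 1], [-1, 0]]  ->  [[-5783397, -1351618], [9380818, 2192359]]
... * rho(a^-1) = [[-41, 16], [-18, 7]]  ->  [[261448401, -101995678], [-424076000, 165439601]]
... * rho(b^-1) = [[2, 1], [-1, 0]]  ->  [[624892480, 261448401], [-1013591601, -424076000]]
... * rho(c) = [[-8, -3], [-21, -8]]  ->  [[-10489556261, -3966264648], [17014328808, 6433382803]]
... * rho(a^-1) = [[-41, 16], [-18, 7]]  ->  [[501464570365, -195596752712], [-813388371582, 317262940549]]
... * rho(c) = [[-8, -3], [-21, -8]]  ->  [[95815244032, 60380310601], [-155414778873, -97938409646]]
tr = 95815244032 + -97938409646 = -2123165614

-2123165614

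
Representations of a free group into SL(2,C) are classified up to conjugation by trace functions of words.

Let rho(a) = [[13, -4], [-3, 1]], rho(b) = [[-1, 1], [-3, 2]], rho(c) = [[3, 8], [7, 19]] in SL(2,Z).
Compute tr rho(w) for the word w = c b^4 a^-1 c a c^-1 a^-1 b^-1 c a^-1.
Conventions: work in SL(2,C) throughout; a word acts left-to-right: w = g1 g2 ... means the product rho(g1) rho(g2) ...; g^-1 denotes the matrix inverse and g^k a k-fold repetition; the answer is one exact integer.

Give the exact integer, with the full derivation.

rho(c) = [[3, 8], [7, 19]]
... * rho(b) = [[-1, 1], [-3, 2]]  ->  [[-27, 19], [-64, 45]]
... * rho(b) = [[-1, 1], [-3, 2]]  ->  [[-30, 11], [-71, 26]]
... * rho(b) = [[-1, 1], [-3, 2]]  ->  [[-3, -8], [-7, -19]]
... * rho(b) = [[-1, 1], [-3, 2]]  ->  [[27, -19], [64, -45]]
... * rho(a^-1) = [[1, 4], [3, 13]]  ->  [[-30, -139], [-71, -329]]
... * rho(c) = [[3, 8], [7, 19]]  ->  [[-1063, -2881], [-2516, -6819]]
... * rho(a) = [[13, -4], [-3, 1]]  ->  [[-5176, 1371], [-12251, 3245]]
... * rho(c^-1) = [[19, -8], [-7, 3]]  ->  [[-107941, 45521], [-255484, 107743]]
... * rho(a^-1) = [[1, 4], [3, 13]]  ->  [[28622, 160009], [67745, 378723]]
... * rho(b^-1) = [[2, -1], [3, -1]]  ->  [[537271, -188631], [1271659, -446468]]
... * rho(c) = [[3, 8], [7, 19]]  ->  [[291396, 714179], [689701, 1690380]]
... * rho(a^-1) = [[1, 4], [3, 13]]  ->  [[2433933, 10449911], [5760841, 24733744]]
tr = 2433933 + 24733744 = 27167677

27167677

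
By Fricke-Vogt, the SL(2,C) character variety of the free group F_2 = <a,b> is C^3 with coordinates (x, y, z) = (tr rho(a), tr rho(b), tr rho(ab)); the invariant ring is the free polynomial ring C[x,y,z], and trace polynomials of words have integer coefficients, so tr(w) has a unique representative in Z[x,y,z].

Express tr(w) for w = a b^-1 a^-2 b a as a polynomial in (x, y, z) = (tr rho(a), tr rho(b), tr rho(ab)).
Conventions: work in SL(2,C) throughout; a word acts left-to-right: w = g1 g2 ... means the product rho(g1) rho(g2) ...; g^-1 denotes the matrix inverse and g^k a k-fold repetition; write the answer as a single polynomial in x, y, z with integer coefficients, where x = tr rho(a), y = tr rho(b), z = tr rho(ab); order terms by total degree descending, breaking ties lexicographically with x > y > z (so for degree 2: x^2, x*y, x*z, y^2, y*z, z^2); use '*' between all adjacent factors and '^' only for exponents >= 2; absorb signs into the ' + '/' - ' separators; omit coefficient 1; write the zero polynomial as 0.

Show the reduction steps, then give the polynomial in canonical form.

use: trace(a^2 b) = trace(a) trace(b a) - trace(b)   [square of a] = x*z - y
apply: trace(a^2) = trace(a) trace(a) - trace(1)   [square of a] = x^2 - 2
apply: trace(b a^2 b) = trace(b) trace(a^2 b) - trace(a^2)   [square of b] = x*y*z - x^2 - y^2 + 2
apply: trace(b a b a) = trace(a b) trace(a b) - trace(1)   [split at a repeated a] = z^2 - 2
trace(b a b) = trace(b) trace(a b) - trace(a)   [square of b] = y*z - x
trace(b a^2 b a) = trace(a) trace(b a b a) - trace(b a b)   [square of a] = x*z^2 - y*z - x
trace(a^-1 b a^2 b) = trace(b a^2 b) trace(a) - trace(b a^2 b a)   [inverse elimination on a] = x^2*y*z - x^3 - x*y^2 - x*z^2 + y*z + 3*x
trace(a^-1 b a^2 b^-1) = trace(a^-1 b a^2) trace(b) - trace(a^-1 b a^2 b)   [inverse elimination on b] = -x^2*y*z + x^3 + x*y^2 + x*z^2 - 3*x
use: trace(a b^-1 a^-2 b a) = trace(a^-1 b a^2 b^-1) trace(a) - trace(a^-1 b a^2 b^-1 a)   [inverse elimination on a] = -x^3*y*z + x^4 + x^2*y^2 + x^2*z^2 - 4*x^2 + 2

-x^3*y*z + x^4 + x^2*y^2 + x^2*z^2 - 4*x^2 + 2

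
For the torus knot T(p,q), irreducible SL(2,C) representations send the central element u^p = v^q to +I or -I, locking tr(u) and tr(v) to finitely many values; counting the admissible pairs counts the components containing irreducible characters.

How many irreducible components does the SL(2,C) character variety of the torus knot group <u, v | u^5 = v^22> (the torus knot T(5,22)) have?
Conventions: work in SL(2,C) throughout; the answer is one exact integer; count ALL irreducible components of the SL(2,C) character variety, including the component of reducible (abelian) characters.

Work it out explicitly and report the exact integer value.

43

Gamma = < u, v | u^5 = v^22 > (torus knot T(5,22)); the central element u^5 = v^22 acts as +I or -I in any irreducible SL(2,C) representation.
So on each irreducible component the traces are pinned: tr(u) = 2*cos(pi*alpha/5) with 1 <= alpha <= 4, tr(v) = 2*cos(pi*beta/22) with 1 <= beta <= 21.
Consistency of u^5 = (-1)^alpha I with v^22 = (-1)^beta I forces alpha = beta (mod 2).
count pairs: odd alpha (2 choices) x odd beta (11), plus even alpha (2) x even beta (10): 2*11 + 2*10 = 42.
components with irreducible characters: 42; plus the single component of reducible (abelian) characters: total 43.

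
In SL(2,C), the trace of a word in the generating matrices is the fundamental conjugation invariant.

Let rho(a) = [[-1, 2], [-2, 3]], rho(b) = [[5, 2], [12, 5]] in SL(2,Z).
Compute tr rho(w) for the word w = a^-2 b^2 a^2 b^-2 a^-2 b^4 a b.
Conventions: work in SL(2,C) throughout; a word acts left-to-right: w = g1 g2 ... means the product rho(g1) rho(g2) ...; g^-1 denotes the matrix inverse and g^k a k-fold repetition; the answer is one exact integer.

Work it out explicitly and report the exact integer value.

rho(a^-1) = [[3, -2], [2, -1]]
... * rho(a^-1) = [[3, -2], [2, -1]]  ->  [[5, -4], [4, -3]]
... * rho(b) = [[5, 2], [12, 5]]  ->  [[-23, -10], [-16, -7]]
... * rho(b) = [[5, 2], [12, 5]]  ->  [[-235, -96], [-164, -67]]
... * rho(a) = [[-1, 2], [-2, 3]]  ->  [[427, -758], [298, -529]]
... * rho(a) = [[-1, 2], [-2, 3]]  ->  [[1089, -1420], [760, -991]]
... * rho(b^-1) = [[5, -2], [-12, 5]]  ->  [[22485, -9278], [15692, -6475]]
... * rho(b^-1) = [[5, -2], [-12, 5]]  ->  [[223761, -91360], [156160, -63759]]
... * rho(a^-1) = [[3, -2], [2, -1]]  ->  [[488563, -356162], [340962, -248561]]
... * rho(a^-1) = [[3, -2], [2, -1]]  ->  [[753365, -620964], [525764, -433363]]
... * rho(b) = [[5, 2], [12, 5]]  ->  [[-3684743, -1598090], [-2571536, -1115287]]
... * rho(b) = [[5, 2], [12, 5]]  ->  [[-37600795, -15359936], [-26241124, -10719507]]
... * rho(b) = [[5, 2], [12, 5]]  ->  [[-372323207, -152001270], [-259839704, -106079783]]
... * rho(b) = [[5, 2], [12, 5]]  ->  [[-3685631275, -1504652764], [-2572155916, -1050078323]]
... * rho(a) = [[-1, 2], [-2, 3]]  ->  [[6694936803, -11885220842], [4672312562, -8294546801]]
... * rho(b) = [[5, 2], [12, 5]]  ->  [[-109147966089, -46036230604], [-76172998802, -32128108881]]
tr = -109147966089 + -32128108881 = -141276074970

-141276074970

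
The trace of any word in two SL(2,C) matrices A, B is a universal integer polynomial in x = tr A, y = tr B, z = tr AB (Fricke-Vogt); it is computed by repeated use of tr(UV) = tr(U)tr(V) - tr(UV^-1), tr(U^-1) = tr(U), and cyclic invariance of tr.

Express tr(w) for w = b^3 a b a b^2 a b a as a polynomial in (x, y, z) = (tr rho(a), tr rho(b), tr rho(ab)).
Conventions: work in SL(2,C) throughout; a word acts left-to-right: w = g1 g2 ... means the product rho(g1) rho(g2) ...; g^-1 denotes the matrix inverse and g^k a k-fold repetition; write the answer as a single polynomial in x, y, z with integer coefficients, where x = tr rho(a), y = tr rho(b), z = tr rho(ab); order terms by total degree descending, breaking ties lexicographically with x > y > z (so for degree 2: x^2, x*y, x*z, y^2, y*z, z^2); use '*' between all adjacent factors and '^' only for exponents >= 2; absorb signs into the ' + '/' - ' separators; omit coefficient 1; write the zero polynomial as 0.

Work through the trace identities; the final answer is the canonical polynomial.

apply: tr(a b a b) = tr(a b) tr(a b) - tr(1)  (split on a) = z^2 - 2
apply: tr(a b a b a b a b) = tr(a b a b) tr(a b a b) - tr(1)  (split on a) = z^4 - 4*z^2 + 2
tr(b a b a b a) = tr(b a b a) tr(b a) - tr(a b)  (split on b) = z^3 - 3*z
apply: tr(a b a) = tr(a) tr(b a) - tr(b)  (reduce the a square) = x*z - y
use: tr(b a b a b) = tr(b) tr(a b a b) - tr(a b a)  (reduce the b square) = y*z^2 - x*z - y
use: tr(a b a b a b a) = tr(a) tr(b a b a b a) - tr(b a b a b)  (reduce the a square) = x*z^3 - y*z^2 - 2*x*z + y
use: tr(b a b a b a b a b) = tr(b) tr(a b a b a b a b) - tr(a b a b a b a)  (reduce the b square) = y*z^4 - x*z^3 - 3*y*z^2 + 2*x*z + y
use: tr(a b a b^3 a b a b) = tr(b) tr(b a b a b a b a b) - tr(b a b a b a b a)  (reduce the b square) = y^2*z^4 - x*y*z^3 - 3*y^2*z^2 - z^4 + 2*x*y*z + y^2 + 4*z^2 - 2
use: tr(b a b) = tr(b) tr(a b) - tr(a)  (reduce the b square) = y*z - x
use: tr(b a^2 b a) = tr(a) tr(b a b a) - tr(b a b)  (reduce the a square) = x*z^2 - y*z - x
use: tr(b^2) = tr(b) tr(b) - tr(1)  (reduce the b square) = y^2 - 2
tr(b a^2 b) = tr(a) tr(b^2 a) - tr(b^2)  (reduce the a square) = x*y*z - x^2 - y^2 + 2
tr(a b a^2 b a) = tr(a) tr(b a^2 b a) - tr(b a^2 b)  (reduce the a square) = x^2*z^2 - 2*x*y*z + y^2 - 2
tr(b a b a^2 b a b) = tr(b) tr(a b a^2 b a b) - tr(a b a^2 b a)  (reduce the b square) = x*y*z^3 - x^2*z^2 - y^2*z^2 + 2
tr(a b a b^3 a b a) = tr(b) tr(b a b a^2 b a b) - tr(b a b a^2 b a)  (reduce the b square) = x*y^2*z^3 - x^2*y*z^2 - y^3*z^2 - x*z^3 + y*z^2 + 2*x*z + y
tr(b^3 a b a b^2 a b a) = tr(b) tr(a b a b^3 a b a b) - tr(a b a b^3 a b a)  (reduce the b square) = y^3*z^4 - 2*x*y^2*z^3 + x^2*y*z^2 - 2*y^3*z^2 - y*z^4 + 2*x*y^2*z + x*z^3 + y^3 + 3*y*z^2 - 2*x*z - 3*y

y^3*z^4 - 2*x*y^2*z^3 + x^2*y*z^2 - 2*y^3*z^2 - y*z^4 + 2*x*y^2*z + x*z^3 + y^3 + 3*y*z^2 - 2*x*z - 3*y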